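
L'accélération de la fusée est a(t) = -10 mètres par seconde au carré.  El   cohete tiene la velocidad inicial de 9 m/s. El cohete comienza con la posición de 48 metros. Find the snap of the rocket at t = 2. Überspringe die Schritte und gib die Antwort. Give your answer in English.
The answer is 0.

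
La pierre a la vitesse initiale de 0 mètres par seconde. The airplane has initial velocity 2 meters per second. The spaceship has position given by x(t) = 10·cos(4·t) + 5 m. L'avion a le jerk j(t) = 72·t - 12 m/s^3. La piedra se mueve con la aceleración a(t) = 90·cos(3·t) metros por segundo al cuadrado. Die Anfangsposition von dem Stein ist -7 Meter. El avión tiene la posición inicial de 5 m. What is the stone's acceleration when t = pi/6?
Using a(t) = 90·cos(3·t) and substituting t = pi/6, we find a = 0.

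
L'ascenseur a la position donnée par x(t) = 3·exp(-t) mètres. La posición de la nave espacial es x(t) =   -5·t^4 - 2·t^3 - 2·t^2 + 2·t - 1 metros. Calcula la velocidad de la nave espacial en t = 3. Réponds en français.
En partant de la position x(t) = -5·t^4 - 2·t^3 - 2·t^2 + 2·t - 1, nous prenons 1 dérivée. En dérivant la position, nous obtenons la vitesse: v(t) = -20·t^3 - 6·t^2 - 4·t + 2. Nous avons la vitesse v(t) = -20·t^3 - 6·t^2 - 4·t + 2. En substituant t = 3: v(3) = -604.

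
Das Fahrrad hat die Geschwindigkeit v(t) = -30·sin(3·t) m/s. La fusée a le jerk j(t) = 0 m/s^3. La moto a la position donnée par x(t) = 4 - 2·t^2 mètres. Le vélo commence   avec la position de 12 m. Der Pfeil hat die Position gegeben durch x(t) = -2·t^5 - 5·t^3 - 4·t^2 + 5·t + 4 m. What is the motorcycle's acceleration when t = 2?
We must differentiate our position equation x(t) = 4 - 2·t^2 2 times. Differentiating position, we get velocity: v(t) = -4·t. Differentiating velocity, we get acceleration: a(t) = -4. We have acceleration a(t) = -4. Substituting t = 2: a(2) = -4.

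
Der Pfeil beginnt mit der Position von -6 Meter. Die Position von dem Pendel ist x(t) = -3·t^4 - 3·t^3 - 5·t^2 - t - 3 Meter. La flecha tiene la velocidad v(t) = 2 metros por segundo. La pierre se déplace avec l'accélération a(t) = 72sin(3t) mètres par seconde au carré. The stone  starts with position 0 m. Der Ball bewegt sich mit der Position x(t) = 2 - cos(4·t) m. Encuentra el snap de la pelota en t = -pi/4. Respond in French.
Nous devons dériver notre équation de la position x(t) = 2 - cos(4·t) 4 fois. En prenant d/dt de x(t), nous trouvons v(t) = 4·sin(4·t). En dérivant la vitesse, nous obtenons l'accélération: a(t) = 16·cos(4·t). La dérivée de l'accélération donne le jerk: j(t) = -64·sin(4·t). La dérivée du jerk donne le snap: s(t) = -256·cos(4·t). De l'équation du snap s(t) = -256·cos(4·t), nous substituons t = -pi/4 pour obtenir s = 256.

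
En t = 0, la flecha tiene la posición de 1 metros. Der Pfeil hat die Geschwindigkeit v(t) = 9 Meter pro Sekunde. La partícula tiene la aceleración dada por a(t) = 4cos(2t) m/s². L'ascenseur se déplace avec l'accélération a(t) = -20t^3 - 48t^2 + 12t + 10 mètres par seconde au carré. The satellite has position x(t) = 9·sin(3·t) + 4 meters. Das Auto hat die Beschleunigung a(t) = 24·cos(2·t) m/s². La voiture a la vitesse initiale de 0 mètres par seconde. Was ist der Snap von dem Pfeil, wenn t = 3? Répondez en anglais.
Starting from velocity v(t) = 9, we take 3 derivatives. Differentiating velocity, we get acceleration: a(t) = 0. Differentiating acceleration, we get jerk: j(t) = 0. Differentiating jerk, we get snap: s(t) = 0. We have snap s(t) = 0. Substituting t = 3: s(3) = 0.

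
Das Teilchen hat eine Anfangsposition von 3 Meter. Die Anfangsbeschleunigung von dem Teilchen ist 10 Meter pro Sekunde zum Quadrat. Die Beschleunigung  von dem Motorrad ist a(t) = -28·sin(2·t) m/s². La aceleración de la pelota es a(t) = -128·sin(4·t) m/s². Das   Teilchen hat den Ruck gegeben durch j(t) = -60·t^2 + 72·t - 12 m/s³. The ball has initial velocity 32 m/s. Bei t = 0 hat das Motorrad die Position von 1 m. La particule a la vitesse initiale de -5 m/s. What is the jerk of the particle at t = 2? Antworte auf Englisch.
We have jerk j(t) = -60·t^2 + 72·t - 12. Substituting t = 2: j(2) = -108.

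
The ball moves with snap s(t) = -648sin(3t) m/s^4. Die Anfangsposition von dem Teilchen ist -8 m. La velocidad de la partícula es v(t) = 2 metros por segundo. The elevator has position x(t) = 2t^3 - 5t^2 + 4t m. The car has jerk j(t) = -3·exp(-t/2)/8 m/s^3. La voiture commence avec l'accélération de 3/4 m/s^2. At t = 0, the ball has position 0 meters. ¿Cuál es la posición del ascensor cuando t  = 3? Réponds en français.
En utilisant x(t) = 2·t^3 - 5·t^2 + 4·t et en substituant t = 3, nous trouvons x = 21.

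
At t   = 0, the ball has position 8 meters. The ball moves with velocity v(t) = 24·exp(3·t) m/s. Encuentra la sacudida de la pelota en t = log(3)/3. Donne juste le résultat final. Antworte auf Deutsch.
Die Antwort ist 648.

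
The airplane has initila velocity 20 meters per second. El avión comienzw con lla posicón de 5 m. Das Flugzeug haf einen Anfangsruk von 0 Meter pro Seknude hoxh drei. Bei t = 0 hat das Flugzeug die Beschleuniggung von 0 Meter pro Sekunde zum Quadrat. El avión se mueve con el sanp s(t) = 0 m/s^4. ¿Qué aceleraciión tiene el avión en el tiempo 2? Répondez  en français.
Nous devons intégrer notre équation du snap s(t) = 0 2 fois. En prenant ∫s(t)dt et en appliquant j(0) = 0, nous trouvons j(t) = 0. En intégrant le jerk et en utilisant la condition initiale a(0) = 0, nous obtenons a(t) = 0. Nous avons l'accélération a(t) = 0. En substituant t = 2: a(2) = 0.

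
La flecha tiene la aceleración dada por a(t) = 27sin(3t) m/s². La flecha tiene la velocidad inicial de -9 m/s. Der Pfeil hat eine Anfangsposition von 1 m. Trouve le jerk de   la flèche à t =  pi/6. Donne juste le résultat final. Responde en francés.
À t = pi/6, j = 0.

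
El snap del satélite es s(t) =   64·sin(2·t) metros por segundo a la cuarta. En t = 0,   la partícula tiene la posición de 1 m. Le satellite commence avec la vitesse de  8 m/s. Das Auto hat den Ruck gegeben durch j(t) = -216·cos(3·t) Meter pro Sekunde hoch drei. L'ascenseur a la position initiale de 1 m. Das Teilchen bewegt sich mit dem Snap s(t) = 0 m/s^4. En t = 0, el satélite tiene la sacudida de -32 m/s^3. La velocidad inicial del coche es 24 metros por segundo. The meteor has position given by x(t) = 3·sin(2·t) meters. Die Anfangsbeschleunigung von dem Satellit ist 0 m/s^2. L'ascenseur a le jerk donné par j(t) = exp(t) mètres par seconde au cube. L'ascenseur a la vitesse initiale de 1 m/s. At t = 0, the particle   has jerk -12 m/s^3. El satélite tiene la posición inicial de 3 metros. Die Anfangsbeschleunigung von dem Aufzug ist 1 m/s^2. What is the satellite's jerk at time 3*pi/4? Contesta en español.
Partiendo del snap s(t) = 64·sin(2·t), tomamos 1 integral. La antiderivada del snap es la sacudida. Usando j(0) = -32, obtenemos j(t) = -32·cos(2·t). Usando j(t) = -32·cos(2·t) y sustituyendo t = 3*pi/4, encontramos j = 0.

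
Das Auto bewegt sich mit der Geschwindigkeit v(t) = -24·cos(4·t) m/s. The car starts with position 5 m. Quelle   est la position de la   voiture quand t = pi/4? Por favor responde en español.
Necesitamos integrar nuestra ecuación de la velocidad v(t) = -24·cos(4·t) 1 vez. La integral de la velocidad es la posición. Usando x(0) = 5, obtenemos x(t) = 5 - 6·sin(4·t). De la ecuación de la posición x(t) = 5 - 6·sin(4·t), sustituimos t = pi/4 para obtener x = 5.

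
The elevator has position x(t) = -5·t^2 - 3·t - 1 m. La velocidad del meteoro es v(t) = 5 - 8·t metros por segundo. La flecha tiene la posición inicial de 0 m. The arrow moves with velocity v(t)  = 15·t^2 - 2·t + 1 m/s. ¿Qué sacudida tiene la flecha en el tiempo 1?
Debemos derivar nuestra ecuación de la velocidad v(t) = 15·t^2 - 2·t + 1 2 veces. Tomando d/dt de v(t), encontramos a(t) = 30·t - 2. Derivando la aceleración, obtenemos la sacudida: j(t) = 30. De la ecuación de la sacudida j(t) = 30, sustituimos t = 1 para obtener j = 30.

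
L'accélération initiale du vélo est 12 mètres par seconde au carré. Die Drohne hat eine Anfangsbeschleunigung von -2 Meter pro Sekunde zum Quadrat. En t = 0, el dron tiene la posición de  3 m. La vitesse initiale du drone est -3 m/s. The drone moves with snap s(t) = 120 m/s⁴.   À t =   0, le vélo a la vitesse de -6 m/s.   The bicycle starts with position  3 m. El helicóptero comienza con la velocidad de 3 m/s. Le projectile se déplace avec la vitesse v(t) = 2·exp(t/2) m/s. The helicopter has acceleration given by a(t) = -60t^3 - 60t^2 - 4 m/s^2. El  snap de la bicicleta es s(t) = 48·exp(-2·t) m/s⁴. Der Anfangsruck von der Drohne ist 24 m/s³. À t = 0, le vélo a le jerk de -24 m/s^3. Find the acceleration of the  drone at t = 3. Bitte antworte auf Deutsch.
Ausgehend von dem Snap s(t) = 120, nehmen wir 2 Stammfunktionen. Durch Integration von dem Snap und Verwendung der Anfangsbedingung j(0) = 24, erhalten wir j(t) = 120·t + 24. Durch Integration von dem Ruck und Verwendung der Anfangsbedingung a(0) = -2, erhalten wir a(t) = 60·t^2 + 24·t - 2. Wir haben die Beschleunigung a(t) = 60·t^2 + 24·t - 2. Durch Einsetzen von t = 3: a(3) = 610.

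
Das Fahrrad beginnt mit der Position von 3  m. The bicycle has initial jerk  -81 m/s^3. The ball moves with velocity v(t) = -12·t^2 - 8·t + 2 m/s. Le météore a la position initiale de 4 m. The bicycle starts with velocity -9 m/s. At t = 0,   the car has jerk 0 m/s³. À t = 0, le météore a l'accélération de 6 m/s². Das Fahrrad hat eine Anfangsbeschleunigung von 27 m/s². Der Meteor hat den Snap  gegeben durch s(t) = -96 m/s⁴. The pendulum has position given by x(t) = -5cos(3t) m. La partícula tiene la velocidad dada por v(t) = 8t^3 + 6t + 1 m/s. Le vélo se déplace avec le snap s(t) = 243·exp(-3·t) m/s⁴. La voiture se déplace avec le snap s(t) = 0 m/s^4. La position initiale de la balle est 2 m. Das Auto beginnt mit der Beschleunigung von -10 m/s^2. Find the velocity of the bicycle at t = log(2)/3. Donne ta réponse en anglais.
We need to integrate our snap equation s(t) = 243·exp(-3·t) 3 times. Integrating snap and using the initial condition j(0) = -81, we get j(t) = -81·exp(-3·t). The integral of jerk, with a(0) = 27, gives acceleration: a(t) = 27·exp(-3·t). Finding the antiderivative of a(t) and using v(0) = -9: v(t) = -9·exp(-3·t). We have velocity v(t) = -9·exp(-3·t). Substituting t = log(2)/3: v(log(2)/3) = -9/2.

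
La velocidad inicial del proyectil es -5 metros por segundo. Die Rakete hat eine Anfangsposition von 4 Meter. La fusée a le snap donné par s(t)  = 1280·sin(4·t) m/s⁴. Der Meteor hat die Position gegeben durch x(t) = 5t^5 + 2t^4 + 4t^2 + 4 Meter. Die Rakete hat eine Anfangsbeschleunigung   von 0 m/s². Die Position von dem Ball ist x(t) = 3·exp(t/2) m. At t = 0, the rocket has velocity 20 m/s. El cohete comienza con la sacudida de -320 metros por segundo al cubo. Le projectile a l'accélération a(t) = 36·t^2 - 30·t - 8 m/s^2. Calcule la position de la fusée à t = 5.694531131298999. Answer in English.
We need to integrate our snap equation s(t) = 1280·sin(4·t) 4 times. Finding the integral of s(t) and using j(0) = -320: j(t) = -320·cos(4·t). Finding the integral of j(t) and using a(0) = 0: a(t) = -80·sin(4·t). Taking ∫a(t)dt and applying v(0) = 20, we find v(t) = 20·cos(4·t). Taking ∫v(t)dt and applying x(0) = 4, we find x(t) = 5·sin(4·t) + 4. We have position x(t) = 5·sin(4·t) + 4. Substituting t = 5.694531131298999: x(5.694531131298999) = 0.458892178810812.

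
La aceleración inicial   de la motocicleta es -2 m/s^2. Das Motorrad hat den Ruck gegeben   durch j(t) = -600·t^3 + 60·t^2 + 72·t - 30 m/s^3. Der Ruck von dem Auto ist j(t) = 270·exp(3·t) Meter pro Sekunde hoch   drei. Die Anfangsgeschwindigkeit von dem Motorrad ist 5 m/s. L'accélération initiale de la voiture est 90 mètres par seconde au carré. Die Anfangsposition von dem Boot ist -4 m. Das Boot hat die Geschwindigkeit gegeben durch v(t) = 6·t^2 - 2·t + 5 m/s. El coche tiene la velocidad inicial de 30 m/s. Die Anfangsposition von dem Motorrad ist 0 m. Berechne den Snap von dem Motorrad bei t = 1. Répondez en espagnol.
Para resolver esto, necesitamos tomar 1 derivada de nuestra ecuación de la sacudida j(t) = -600·t^3 + 60·t^2 + 72·t - 30. La derivada de la sacudida da el snap: s(t) = -1800·t^2 + 120·t + 72. Usando s(t) = -1800·t^2 + 120·t + 72 y sustituyendo t = 1, encontramos s = -1608.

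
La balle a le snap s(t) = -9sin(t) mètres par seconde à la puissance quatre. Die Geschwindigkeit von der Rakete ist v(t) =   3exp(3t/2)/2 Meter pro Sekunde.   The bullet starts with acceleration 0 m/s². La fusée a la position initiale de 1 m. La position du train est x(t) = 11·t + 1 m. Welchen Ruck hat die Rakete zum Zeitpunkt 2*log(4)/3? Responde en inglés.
Starting from velocity v(t) = 3·exp(3·t/2)/2, we take 2 derivatives. Taking d/dt of v(t), we find a(t) = 9·exp(3·t/2)/4. Differentiating acceleration, we get jerk: j(t) = 27·exp(3·t/2)/8. Using j(t) = 27·exp(3·t/2)/8 and substituting t = 2*log(4)/3, we find j = 27/2.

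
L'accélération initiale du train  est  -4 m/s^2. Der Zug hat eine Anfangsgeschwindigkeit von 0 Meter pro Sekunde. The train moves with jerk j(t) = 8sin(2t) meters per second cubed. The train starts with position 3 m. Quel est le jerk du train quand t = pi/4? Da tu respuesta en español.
Tenemos la sacudida j(t) = 8·sin(2·t). Sustituyendo t = pi/4: j(pi/4) = 8.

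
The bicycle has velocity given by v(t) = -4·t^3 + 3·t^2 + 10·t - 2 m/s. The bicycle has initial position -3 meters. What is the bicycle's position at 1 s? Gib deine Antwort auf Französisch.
Nous devons trouver la primitive de notre équation de la vitesse v(t) = -4·t^3 + 3·t^2 + 10·t - 2 1 fois. La primitive de la vitesse, avec x(0) = -3, donne la position: x(t) = -t^4 + t^3 + 5·t^2 - 2·t - 3. En utilisant x(t) = -t^4 + t^3 + 5·t^2 - 2·t - 3 et en substituant t = 1, nous trouvons x = 0.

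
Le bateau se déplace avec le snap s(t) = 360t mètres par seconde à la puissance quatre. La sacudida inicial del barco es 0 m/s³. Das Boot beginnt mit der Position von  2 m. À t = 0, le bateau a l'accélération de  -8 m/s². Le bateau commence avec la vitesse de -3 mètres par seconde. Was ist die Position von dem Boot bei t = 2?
Wir müssen die Stammfunktion unserer Gleichung für den Snap s(t) = 360·t 4-mal finden. Durch Integration von dem Snap und Verwendung der Anfangsbedingung j(0) = 0, erhalten wir j(t) = 180·t^2. Durch Integration von dem Ruck und Verwendung der Anfangsbedingung a(0) = -8, erhalten wir a(t) = 60·t^3 - 8. Das Integral von der Beschleunigung, mit v(0) = -3, ergibt die Geschwindigkeit: v(t) = 15·t^4 - 8·t - 3. Das Integral von der Geschwindigkeit, mit x(0) = 2, ergibt die Position: x(t) = 3·t^5 - 4·t^2 - 3·t + 2. Aus der Gleichung für die Position x(t) = 3·t^5 - 4·t^2 - 3·t + 2, setzen wir t = 2 ein und erhalten x = 76.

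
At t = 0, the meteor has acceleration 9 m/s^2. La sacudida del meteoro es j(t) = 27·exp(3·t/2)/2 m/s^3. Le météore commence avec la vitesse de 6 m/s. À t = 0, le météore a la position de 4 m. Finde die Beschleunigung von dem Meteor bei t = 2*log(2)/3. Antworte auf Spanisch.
Partiendo de la sacudida j(t) = 27·exp(3·t/2)/2, tomamos 1 integral. Tomando ∫j(t)dt y aplicando a(0) = 9, encontramos a(t) = 9·exp(3·t/2). Usando a(t) = 9·exp(3·t/2) y sustituyendo t = 2*log(2)/3, encontramos a = 18.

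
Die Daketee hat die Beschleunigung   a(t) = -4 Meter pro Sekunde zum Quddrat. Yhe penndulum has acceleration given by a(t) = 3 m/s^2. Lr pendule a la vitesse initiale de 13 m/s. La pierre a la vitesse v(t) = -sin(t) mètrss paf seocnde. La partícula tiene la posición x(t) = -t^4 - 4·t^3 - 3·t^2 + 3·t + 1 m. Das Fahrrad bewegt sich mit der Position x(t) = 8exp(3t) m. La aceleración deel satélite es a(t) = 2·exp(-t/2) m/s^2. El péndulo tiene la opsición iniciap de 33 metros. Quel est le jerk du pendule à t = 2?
Pour résoudre ceci, nous devons prendre 1 dérivée de notre équation de l'accélération a(t) = 3. La dérivée de l'accélération donne le jerk: j(t) = 0. Nous avons le jerk j(t) = 0. En substituant t = 2: j(2) = 0.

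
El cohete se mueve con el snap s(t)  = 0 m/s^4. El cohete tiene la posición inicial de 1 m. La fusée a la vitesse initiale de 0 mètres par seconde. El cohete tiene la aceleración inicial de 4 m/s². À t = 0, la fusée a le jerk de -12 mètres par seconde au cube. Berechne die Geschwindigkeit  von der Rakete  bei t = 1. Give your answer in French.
Nous devons trouver la primitive de notre équation du snap s(t) = 0 3 fois. La primitive du snap est le jerk. En utilisant j(0) = -12, nous obtenons j(t) = -12. En intégrant le jerk et en utilisant la condition initiale a(0) = 4, nous obtenons a(t) = 4 - 12·t. La primitive de l'accélération, avec v(0) = 0, donne la vitesse: v(t) = 2·t·(2 - 3·t). En utilisant v(t) = 2·t·(2 - 3·t) et en substituant t = 1, nous trouvons v = -2.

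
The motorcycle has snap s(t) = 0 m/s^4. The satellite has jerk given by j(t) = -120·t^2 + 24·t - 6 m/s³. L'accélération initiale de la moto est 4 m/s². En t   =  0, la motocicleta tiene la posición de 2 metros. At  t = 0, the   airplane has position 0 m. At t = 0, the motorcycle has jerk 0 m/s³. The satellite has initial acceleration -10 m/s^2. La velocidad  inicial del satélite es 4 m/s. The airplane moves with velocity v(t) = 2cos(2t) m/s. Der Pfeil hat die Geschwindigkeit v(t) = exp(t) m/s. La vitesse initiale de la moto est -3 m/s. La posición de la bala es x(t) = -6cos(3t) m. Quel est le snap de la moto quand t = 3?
Nous avons le snap s(t) = 0. En substituant t = 3: s(3) = 0.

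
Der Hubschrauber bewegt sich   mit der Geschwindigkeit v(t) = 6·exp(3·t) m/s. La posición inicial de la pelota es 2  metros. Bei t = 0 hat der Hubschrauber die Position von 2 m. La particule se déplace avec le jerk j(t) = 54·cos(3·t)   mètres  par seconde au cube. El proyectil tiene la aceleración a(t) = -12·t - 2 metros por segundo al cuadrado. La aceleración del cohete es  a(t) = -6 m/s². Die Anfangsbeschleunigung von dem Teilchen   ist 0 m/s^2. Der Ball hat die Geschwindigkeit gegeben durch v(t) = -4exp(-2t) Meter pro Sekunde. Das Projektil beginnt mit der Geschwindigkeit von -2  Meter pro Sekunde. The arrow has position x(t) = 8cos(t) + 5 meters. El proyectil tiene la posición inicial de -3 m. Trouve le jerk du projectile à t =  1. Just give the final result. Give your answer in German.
Bei t = 1, j = -12.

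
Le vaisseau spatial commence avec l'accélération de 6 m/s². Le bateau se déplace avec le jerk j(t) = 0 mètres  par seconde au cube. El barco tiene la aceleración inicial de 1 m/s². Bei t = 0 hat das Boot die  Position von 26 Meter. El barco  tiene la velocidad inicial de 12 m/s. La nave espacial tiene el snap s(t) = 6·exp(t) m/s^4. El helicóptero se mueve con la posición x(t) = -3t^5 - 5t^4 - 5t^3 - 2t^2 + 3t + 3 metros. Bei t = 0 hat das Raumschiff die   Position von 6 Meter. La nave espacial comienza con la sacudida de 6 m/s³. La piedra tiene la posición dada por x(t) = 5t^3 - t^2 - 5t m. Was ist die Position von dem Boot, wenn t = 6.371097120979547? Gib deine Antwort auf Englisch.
We need to integrate our jerk equation j(t) = 0 3 times. The antiderivative of jerk, with a(0) = 1, gives acceleration: a(t) = 1. The integral of acceleration, with v(0) = 12, gives velocity: v(t) = t + 12. The integral of velocity is position. Using x(0) = 26, we get x(t) = t^2/2 + 12·t + 26. We have position x(t) = t^2/2 + 12·t + 26. Substituting t = 6.371097120979547: x(6.371097120979547) = 122.748604714231.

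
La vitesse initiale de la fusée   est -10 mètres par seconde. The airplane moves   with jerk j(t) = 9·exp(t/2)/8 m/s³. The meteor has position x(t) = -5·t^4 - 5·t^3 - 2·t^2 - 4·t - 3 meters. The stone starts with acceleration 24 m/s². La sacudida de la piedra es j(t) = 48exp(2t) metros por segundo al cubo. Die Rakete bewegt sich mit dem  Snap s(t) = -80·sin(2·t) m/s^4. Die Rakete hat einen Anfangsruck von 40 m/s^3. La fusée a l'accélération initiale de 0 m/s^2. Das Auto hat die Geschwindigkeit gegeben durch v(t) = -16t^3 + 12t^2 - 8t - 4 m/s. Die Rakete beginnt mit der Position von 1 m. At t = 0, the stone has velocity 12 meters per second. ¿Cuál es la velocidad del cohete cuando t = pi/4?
Para resolver esto, necesitamos tomar 3 integrales de nuestra ecuación del snap s(t) = -80·sin(2·t). La integral del snap, con j(0) = 40, da la sacudida: j(t) = 40·cos(2·t). La integral de la sacudida es la aceleración. Usando a(0) = 0, obtenemos a(t) = 20·sin(2·t). Integrando la aceleración y usando la condición inicial v(0) = -10, obtenemos v(t) = -10·cos(2·t). Usando v(t) = -10·cos(2·t) y sustituyendo t = pi/4, encontramos v = 0.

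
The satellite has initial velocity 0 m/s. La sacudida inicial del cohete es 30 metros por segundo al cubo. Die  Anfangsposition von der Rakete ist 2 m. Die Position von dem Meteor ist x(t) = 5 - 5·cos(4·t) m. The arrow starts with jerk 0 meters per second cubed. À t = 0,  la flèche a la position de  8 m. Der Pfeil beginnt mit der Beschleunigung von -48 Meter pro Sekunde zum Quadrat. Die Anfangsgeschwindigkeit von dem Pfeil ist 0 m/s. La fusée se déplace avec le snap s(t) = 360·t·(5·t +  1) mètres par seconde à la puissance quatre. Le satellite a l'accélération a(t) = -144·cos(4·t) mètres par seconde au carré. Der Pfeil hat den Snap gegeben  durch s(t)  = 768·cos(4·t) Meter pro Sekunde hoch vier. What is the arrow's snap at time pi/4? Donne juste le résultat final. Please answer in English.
The snap at t = pi/4 is s = -768.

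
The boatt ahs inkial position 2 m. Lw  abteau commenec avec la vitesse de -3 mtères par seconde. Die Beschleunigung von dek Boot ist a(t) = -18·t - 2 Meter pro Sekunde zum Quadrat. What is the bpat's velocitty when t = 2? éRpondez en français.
Nous devons intégrer notre équation de l'accélération a(t) = -18·t - 2 1 fois. En prenant ∫a(t)dt et en appliquant v(0) = -3, nous trouvons v(t) = -9·t^2 - 2·t - 3. En utilisant v(t) = -9·t^2 - 2·t - 3 et en substituant t = 2, nous trouvons v = -43.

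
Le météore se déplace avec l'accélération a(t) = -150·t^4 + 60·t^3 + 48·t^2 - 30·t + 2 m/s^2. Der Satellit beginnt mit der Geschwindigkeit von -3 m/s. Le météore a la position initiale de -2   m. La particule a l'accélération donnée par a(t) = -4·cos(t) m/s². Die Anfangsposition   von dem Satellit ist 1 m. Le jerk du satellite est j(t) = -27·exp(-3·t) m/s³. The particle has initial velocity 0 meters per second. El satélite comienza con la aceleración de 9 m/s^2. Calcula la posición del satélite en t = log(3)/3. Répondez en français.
Nous devons intégrer notre équation du jerk j(t) = -27·exp(-3·t) 3 fois. L'intégrale du jerk, avec a(0) = 9, donne l'accélération: a(t) = 9·exp(-3·t). L'intégrale de l'accélération, avec v(0) = -3, donne la vitesse: v(t) = -3·exp(-3·t). En intégrant la vitesse et en utilisant la condition initiale x(0) = 1, nous obtenons x(t) = exp(-3·t). De l'équation de la position x(t) = exp(-3·t), nous substituons t = log(3)/3 pour obtenir x = 1/3.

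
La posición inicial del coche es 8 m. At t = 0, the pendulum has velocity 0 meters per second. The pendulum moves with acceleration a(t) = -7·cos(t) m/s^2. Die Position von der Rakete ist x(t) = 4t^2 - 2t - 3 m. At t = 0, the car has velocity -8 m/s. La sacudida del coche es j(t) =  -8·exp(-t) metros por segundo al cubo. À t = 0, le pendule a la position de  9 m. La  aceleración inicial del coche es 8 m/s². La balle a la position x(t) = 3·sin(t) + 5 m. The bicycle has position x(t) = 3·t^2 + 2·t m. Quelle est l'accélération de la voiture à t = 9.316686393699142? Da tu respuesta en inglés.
We must find the antiderivative of our jerk equation j(t) = -8·exp(-t) 1 time. The integral of jerk, with a(0) = 8, gives acceleration: a(t) = 8·exp(-t). We have acceleration a(t) = 8·exp(-t). Substituting t = 9.316686393699142: a(9.316686393699142) = 0.000719290785158269.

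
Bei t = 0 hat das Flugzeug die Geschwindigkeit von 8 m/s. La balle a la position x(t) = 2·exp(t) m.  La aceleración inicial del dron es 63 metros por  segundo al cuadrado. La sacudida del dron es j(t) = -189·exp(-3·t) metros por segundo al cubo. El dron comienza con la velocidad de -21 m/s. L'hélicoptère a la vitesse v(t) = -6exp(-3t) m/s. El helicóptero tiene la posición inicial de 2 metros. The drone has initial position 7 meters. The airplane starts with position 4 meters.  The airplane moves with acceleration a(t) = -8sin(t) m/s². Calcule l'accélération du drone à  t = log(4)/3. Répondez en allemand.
Ausgehend von dem Ruck j(t) = -189·exp(-3·t), nehmen wir 1 Stammfunktion. Durch Integration von dem Ruck und Verwendung der Anfangsbedingung a(0) = 63, erhalten wir a(t) = 63·exp(-3·t). Mit a(t) = 63·exp(-3·t) und Einsetzen von t = log(4)/3, finden wir a = 63/4.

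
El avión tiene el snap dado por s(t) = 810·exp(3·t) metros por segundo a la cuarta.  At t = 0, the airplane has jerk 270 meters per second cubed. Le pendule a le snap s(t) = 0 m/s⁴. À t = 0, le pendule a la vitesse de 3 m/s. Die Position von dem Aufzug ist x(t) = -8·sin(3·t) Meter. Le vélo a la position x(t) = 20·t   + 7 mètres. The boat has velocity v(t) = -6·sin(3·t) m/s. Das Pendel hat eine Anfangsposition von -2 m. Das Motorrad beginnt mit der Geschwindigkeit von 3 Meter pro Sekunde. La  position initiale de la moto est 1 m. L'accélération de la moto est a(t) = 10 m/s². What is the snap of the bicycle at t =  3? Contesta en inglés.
Starting from position x(t) = 20·t + 7, we take 4 derivatives. The derivative of position gives velocity: v(t) = 20. Differentiating velocity, we get acceleration: a(t) = 0. The derivative of acceleration gives jerk: j(t) = 0. Taking d/dt of j(t), we find s(t) = 0. Using s(t) = 0 and substituting t = 3, we find s = 0.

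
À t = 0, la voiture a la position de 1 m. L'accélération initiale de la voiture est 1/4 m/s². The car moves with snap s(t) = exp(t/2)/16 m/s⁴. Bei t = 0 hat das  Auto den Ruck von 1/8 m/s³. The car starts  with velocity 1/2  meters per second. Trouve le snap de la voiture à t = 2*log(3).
De l'équation du snap s(t) = exp(t/2)/16, nous substituons t = 2*log(3) pour obtenir s = 3/16.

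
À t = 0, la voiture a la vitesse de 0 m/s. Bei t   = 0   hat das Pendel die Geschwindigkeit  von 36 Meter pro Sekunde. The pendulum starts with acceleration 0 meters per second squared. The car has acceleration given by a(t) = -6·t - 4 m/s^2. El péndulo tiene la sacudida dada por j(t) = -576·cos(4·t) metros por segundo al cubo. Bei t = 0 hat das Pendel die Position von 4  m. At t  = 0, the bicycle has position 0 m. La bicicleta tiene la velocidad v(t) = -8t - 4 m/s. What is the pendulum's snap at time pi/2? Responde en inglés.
We must differentiate our jerk equation j(t) = -576·cos(4·t) 1 time. The derivative of jerk gives snap: s(t) = 2304·sin(4·t). From the given snap equation s(t) = 2304·sin(4·t), we substitute t = pi/2 to get s = 0.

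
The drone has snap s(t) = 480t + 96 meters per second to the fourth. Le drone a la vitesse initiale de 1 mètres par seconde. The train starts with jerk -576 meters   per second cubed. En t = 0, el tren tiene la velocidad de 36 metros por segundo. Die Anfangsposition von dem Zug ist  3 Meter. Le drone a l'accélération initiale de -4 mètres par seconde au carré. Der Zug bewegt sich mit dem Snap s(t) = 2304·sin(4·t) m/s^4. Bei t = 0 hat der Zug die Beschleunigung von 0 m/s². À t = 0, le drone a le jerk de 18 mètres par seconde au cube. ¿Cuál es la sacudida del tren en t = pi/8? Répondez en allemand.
Ausgehend von dem Snap s(t) = 2304·sin(4·t), nehmen wir 1 Integral. Mit ∫s(t)dt und Anwendung von j(0) = -576, finden wir j(t) = -576·cos(4·t). Aus der Gleichung für den Ruck j(t) = -576·cos(4·t), setzen wir t = pi/8 ein und erhalten j = 0.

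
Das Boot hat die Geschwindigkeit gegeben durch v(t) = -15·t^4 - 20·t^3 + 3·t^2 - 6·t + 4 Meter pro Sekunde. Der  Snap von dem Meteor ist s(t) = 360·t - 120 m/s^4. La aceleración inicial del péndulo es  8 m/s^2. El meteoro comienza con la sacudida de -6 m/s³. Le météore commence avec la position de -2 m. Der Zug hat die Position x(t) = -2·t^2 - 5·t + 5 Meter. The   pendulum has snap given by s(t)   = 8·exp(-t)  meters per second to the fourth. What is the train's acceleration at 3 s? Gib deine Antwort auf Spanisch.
Debemos derivar nuestra ecuación de la posición x(t) = -2·t^2 - 5·t + 5 2 veces. Derivando la posición, obtenemos la velocidad: v(t) = -4·t - 5. Tomando d/dt de v(t), encontramos a(t) = -4. Tenemos la aceleración a(t) = -4. Sustituyendo t = 3: a(3) = -4.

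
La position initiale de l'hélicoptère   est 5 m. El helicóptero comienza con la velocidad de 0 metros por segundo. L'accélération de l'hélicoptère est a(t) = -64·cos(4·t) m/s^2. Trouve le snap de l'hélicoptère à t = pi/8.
Nous devons dériver notre équation de l'accélération a(t) = -64·cos(4·t) 2 fois. La dérivée de l'accélération donne le jerk: j(t) = 256·sin(4·t). En dérivant le jerk, nous obtenons le snap: s(t) = 1024·cos(4·t). En utilisant s(t) = 1024·cos(4·t) et en substituant t = pi/8, nous trouvons s = 0.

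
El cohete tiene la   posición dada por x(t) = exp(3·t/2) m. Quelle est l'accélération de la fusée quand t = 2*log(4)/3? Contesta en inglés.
Starting from position x(t) = exp(3·t/2), we take 2 derivatives. Differentiating position, we get velocity: v(t) = 3·exp(3·t/2)/2. Differentiating velocity, we get acceleration: a(t) = 9·exp(3·t/2)/4. We have acceleration a(t) = 9·exp(3·t/2)/4. Substituting t = 2*log(4)/3: a(2*log(4)/3) = 9.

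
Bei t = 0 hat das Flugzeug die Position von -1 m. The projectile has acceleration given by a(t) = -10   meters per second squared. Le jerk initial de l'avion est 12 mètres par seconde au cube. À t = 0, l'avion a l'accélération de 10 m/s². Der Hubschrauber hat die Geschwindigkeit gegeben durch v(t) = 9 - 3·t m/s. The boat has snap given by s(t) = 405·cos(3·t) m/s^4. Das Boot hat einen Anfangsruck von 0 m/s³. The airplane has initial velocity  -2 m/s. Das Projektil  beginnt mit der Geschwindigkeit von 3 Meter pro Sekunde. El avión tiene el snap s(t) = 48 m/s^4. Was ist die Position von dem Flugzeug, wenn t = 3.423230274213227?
Ausgehend von dem Snap s(t) = 48, nehmen wir 4 Stammfunktionen. Durch Integration von dem Snap und Verwendung der Anfangsbedingung j(0) = 12, erhalten wir j(t) = 48·t + 12. Durch Integration von dem Ruck und Verwendung der Anfangsbedingung a(0) = 10, erhalten wir a(t) = 24·t^2 + 12·t + 10. Mit ∫a(t)dt und Anwendung von v(0) = -2, finden wir v(t) = 8·t^3 + 6·t^2 + 10·t - 2. Durch Integration von der Geschwindigkeit und Verwendung der Anfangsbedingung x(0) = -1, erhalten wir x(t) = 2·t^4 + 2·t^3 + 5·t^2 - 2·t - 1. Wir haben die Position x(t) = 2·t^4 + 2·t^3 + 5·t^2 - 2·t - 1. Durch Einsetzen von t = 3.423230274213227: x(3.423230274213227) = 405.623095455134.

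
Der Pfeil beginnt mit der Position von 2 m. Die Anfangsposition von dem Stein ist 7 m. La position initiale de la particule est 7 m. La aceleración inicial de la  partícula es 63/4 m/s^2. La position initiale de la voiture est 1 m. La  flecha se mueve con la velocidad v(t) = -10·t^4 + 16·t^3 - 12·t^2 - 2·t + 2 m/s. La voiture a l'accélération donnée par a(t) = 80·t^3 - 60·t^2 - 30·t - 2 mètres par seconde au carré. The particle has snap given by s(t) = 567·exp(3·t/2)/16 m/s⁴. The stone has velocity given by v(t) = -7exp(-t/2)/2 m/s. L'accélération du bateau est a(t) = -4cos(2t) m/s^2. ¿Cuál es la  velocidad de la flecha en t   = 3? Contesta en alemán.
Mit v(t) = -10·t^4 + 16·t^3 - 12·t^2 - 2·t + 2 und Einsetzen von t = 3, finden wir v = -490.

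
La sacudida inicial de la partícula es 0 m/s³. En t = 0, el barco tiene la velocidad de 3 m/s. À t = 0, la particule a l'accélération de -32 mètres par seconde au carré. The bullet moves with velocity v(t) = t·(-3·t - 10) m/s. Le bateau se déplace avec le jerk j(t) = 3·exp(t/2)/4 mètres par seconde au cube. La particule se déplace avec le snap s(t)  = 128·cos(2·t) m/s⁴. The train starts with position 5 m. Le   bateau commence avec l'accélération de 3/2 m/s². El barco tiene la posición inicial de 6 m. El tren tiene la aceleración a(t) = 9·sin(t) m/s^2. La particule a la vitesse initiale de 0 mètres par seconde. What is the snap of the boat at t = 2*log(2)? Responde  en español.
Para resolver esto, necesitamos tomar 1 derivada de nuestra ecuación de la sacudida j(t) = 3·exp(t/2)/4. La derivada de la sacudida da el snap: s(t) = 3·exp(t/2)/8. Usando s(t) = 3·exp(t/2)/8 y sustituyendo t = 2*log(2), encontramos s = 3/4.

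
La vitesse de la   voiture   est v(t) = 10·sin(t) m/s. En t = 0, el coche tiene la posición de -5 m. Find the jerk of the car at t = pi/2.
Starting from velocity v(t) = 10·sin(t), we take 2 derivatives. The derivative of velocity gives acceleration: a(t) = 10·cos(t). The derivative of acceleration gives jerk: j(t) = -10·sin(t). From the given jerk equation j(t) = -10·sin(t), we substitute t = pi/2 to get j = -10.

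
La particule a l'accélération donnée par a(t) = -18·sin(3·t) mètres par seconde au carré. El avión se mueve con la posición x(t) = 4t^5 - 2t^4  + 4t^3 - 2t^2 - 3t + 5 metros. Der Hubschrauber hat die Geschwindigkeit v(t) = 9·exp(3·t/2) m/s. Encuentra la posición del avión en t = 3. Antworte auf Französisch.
En utilisant x(t) = 4·t^5 - 2·t^4 + 4·t^3 - 2·t^2 - 3·t + 5 et en substituant t = 3, nous trouvons x = 896.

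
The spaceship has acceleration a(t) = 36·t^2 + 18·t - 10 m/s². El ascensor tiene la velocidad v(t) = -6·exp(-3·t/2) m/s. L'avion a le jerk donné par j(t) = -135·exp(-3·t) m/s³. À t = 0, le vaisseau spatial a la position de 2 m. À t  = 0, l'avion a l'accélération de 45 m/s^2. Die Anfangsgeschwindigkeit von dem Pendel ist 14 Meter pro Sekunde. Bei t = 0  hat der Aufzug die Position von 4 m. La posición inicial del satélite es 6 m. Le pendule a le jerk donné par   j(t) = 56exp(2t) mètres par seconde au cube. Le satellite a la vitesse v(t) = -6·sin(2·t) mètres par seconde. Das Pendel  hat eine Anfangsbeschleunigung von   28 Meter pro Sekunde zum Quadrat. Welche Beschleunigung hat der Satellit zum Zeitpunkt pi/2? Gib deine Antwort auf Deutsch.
Um dies zu lösen, müssen wir 1 Ableitung unserer Gleichung für die Geschwindigkeit v(t) = -6·sin(2·t) nehmen. Die Ableitung von der Geschwindigkeit ergibt die Beschleunigung: a(t) = -12·cos(2·t). Wir haben die Beschleunigung a(t) = -12·cos(2·t). Durch Einsetzen von t = pi/2: a(pi/2) = 12.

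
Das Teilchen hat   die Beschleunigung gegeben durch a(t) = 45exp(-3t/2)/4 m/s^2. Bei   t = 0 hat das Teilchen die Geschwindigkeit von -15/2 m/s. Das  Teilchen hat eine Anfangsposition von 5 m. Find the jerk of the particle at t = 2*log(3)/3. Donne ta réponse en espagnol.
Partiendo de la aceleración a(t) = 45·exp(-3·t/2)/4, tomamos 1 derivada. Derivando la aceleración, obtenemos la sacudida: j(t) = -135·exp(-3·t/2)/8. Tenemos la sacudida j(t) = -135·exp(-3·t/2)/8. Sustituyendo t = 2*log(3)/3: j(2*log(3)/3) = -45/8.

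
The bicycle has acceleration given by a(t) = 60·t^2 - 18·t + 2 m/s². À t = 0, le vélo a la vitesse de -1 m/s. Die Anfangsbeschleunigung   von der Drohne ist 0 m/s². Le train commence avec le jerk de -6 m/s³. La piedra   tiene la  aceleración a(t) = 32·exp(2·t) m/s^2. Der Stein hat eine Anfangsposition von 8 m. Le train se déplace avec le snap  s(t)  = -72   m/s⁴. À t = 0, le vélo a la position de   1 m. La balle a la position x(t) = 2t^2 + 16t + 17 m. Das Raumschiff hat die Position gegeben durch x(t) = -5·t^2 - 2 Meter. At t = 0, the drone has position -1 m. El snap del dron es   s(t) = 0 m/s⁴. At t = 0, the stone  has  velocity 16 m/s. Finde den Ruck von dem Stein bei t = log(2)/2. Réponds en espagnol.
Para resolver esto, necesitamos tomar 1 derivada de nuestra ecuación de la aceleración a(t) = 32·exp(2·t). Tomando d/dt de a(t), encontramos j(t) = 64·exp(2·t). Usando j(t) = 64·exp(2·t) y sustituyendo t = log(2)/2, encontramos j = 128.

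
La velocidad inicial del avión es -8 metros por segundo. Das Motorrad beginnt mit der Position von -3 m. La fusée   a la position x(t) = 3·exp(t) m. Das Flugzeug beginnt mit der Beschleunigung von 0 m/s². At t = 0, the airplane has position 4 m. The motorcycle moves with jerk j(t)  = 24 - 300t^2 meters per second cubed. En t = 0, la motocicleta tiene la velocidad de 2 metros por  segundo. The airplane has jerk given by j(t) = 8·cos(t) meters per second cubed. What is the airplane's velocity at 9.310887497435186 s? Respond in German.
Wir müssen unsere Gleichung für den Ruck j(t) = 8·cos(t) 2-mal integrieren. Mit ∫j(t)dt und Anwendung von a(0) = 0, finden wir a(t) = 8·sin(t). Durch Integration von der Beschleunigung und Verwendung der Anfangsbedingung v(0) = -8, erhalten wir v(t) = -8·cos(t). Aus der Gleichung für die Geschwindigkeit v(t) = -8·cos(t), setzen wir t = 9.310887497435186 ein und erhalten v = 7.94817190780919.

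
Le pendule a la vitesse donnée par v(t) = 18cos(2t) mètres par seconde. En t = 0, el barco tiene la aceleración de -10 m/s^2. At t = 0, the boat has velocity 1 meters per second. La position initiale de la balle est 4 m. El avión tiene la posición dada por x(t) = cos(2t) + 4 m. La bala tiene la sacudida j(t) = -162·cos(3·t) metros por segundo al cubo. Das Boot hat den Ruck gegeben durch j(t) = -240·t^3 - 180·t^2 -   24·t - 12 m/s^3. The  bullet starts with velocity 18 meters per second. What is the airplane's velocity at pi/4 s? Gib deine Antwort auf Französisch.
Pour résoudre ceci, nous devons prendre 1 dérivée de notre équation de la position x(t) = cos(2·t) + 4. En prenant d/dt de x(t), nous trouvons v(t) = -2·sin(2·t). De l'équation de la vitesse v(t) = -2·sin(2·t), nous substituons t = pi/4 pour obtenir v = -2.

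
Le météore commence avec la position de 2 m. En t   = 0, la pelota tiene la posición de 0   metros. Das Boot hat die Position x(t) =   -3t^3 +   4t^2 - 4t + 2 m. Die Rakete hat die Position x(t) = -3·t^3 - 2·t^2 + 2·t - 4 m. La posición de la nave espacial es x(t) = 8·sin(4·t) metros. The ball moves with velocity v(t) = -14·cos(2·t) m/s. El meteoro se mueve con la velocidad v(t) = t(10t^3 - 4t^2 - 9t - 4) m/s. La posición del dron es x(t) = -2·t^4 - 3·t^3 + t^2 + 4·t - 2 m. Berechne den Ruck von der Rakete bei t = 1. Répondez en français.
En partant de la position x(t) = -3·t^3 - 2·t^2 + 2·t - 4, nous prenons 3 dérivées. La dérivée de la position donne la vitesse: v(t) = -9·t^2 - 4·t + 2. La dérivée de la vitesse donne l'accélération: a(t) = -18·t - 4. En dérivant l'accélération, nous obtenons le jerk: j(t) = -18. En utilisant j(t) = -18 et en substituant t = 1, nous trouvons j = -18.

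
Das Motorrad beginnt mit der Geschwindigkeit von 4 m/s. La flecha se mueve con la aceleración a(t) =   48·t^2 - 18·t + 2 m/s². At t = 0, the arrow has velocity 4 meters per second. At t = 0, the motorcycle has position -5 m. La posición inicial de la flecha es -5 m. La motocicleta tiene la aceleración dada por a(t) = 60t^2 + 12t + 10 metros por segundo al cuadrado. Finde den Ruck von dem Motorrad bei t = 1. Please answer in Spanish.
Partiendo de la aceleración a(t) = 60·t^2 + 12·t + 10, tomamos 1 derivada. La derivada de la aceleración da la sacudida: j(t) = 120·t + 12. Tenemos la sacudida j(t) = 120·t + 12. Sustituyendo t = 1: j(1) = 132.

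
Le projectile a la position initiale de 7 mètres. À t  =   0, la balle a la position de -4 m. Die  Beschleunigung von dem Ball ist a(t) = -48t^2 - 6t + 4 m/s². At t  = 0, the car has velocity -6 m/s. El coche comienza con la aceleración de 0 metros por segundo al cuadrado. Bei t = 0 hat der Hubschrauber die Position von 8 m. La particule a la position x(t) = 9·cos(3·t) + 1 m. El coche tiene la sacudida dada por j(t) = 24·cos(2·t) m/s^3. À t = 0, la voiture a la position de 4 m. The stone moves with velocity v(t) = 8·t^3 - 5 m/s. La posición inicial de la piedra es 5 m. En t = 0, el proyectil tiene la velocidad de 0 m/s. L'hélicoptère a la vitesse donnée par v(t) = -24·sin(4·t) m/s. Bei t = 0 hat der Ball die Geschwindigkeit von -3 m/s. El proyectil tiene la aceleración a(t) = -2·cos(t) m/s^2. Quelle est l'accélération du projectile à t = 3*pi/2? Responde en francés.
Nous avons l'accélération a(t) = -2·cos(t). En substituant t = 3*pi/2: a(3*pi/2) = 0.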